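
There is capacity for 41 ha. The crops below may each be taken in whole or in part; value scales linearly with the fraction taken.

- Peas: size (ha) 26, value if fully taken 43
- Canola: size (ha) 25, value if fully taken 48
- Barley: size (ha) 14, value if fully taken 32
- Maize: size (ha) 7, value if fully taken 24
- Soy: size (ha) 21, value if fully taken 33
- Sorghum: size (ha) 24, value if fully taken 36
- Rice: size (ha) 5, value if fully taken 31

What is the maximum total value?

115.8

Sort by value density: Rice 31/5≈6.2, Maize 24/7≈3.43, Barley 32/14≈2.29, Canola 48/25≈1.92, Peas 43/26≈1.65, Soy 33/21≈1.57, Sorghum 36/24≈1.5.
All 5 ha of Rice fit (value 31) ; 36 remain.
All 7 ha of Maize fit (value 24) ; 29 remain.
All 14 ha of Barley fit (value 32) ; 15 remain.
Fill the last 15 ha with part of Canola: 15/25 of it earns 28.8.
Total value = 115.8.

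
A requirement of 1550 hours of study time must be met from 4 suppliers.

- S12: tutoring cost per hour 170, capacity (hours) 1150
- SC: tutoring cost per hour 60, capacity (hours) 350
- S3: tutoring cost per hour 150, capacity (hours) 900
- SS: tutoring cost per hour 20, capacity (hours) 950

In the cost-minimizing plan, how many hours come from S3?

250

Use suppliers in increasing cost order.
Take 950 from SS at 20 — need 600 more.
SC (60): use full 350 — 250 hours to go.
Take 250 from S3 at 150 to finish.
S12: unused.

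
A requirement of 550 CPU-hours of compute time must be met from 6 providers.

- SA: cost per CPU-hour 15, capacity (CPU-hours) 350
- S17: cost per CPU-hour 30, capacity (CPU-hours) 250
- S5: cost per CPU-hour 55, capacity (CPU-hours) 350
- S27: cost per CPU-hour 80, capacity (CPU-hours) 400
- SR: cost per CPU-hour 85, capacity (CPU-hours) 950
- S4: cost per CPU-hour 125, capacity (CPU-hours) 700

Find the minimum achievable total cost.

Fill from the cheapest provider first.
SA at 15: take all 350 CPU-hours ; 200 still needed.
Take 200 from S17 at 30 to finish.
S5, S27, SR, S4: unused.
Cost = 350×15 + 200×30 = 11250.

11250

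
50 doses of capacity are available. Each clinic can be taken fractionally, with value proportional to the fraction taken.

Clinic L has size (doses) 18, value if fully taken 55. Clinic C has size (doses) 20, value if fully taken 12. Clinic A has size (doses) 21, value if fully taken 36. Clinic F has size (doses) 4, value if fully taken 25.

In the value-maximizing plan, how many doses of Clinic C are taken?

7

Sort by value density: Clinic F 25/4≈6.25, Clinic L 55/18≈3.06, Clinic A 36/21≈1.71, Clinic C 12/20≈0.6.
Clinic F: take in full, 4 doses for value 25 → 46 left.
Take all of Clinic L (18 doses, value 55) → 28 doses left.
All 21 doses of Clinic A fit (value 36) → 7 remain.
Only 7 doses remain; take 7/20 of Clinic C for value 12×7/20 = 4.2.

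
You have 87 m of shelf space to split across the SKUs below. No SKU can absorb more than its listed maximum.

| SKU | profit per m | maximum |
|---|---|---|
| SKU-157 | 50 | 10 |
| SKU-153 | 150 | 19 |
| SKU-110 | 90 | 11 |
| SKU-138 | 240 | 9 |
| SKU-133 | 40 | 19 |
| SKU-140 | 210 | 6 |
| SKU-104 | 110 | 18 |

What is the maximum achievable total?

Order the SKUs by profit per m: SKU-138 240 > SKU-140 210 > SKU-153 150 > SKU-104 110 > SKU-110 90 > SKU-157 50 > SKU-133 40.
SKU-138 takes 9 to reach its cap of 9 — 78 left.
Give SKU-140 6 to hit its cap of 6 — 72 left.
SKU-153: +19 to 19 (cap) — 53 left.
SKU-104: +18 to 18 (cap) — 35 left.
Give SKU-110 11 to hit its cap of 11 — 24 left.
SKU-157: +10 to 10 (cap) — 14 left.
SKU-133 has room for 19 but only 14 remain, so it gets 14.
Total = 50×10 + 150×19 + 90×11 + 240×9 + 40×14 + 210×6 + 110×18 = 10300.

10300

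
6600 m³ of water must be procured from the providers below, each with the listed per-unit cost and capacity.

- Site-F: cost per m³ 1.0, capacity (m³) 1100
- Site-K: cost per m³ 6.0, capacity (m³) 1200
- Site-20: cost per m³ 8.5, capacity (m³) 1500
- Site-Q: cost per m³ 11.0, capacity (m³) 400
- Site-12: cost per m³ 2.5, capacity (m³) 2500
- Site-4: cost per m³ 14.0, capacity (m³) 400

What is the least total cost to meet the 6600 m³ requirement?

30600

Cheapest first:
Site-F (1.0): use full 1100 — 5500 m³ to go.
Site-12 (2.5): use full 2500 — 3000 m³ to go.
Take 1200 from Site-K at 6.0 — need 1800 more.
Site-20 at 8.5: take all 1500 m³ — 300 still needed.
Take 300 from Site-Q at 11.0 to finish.
Site-4: unused.
Cost = 1100×1.0 + 2500×2.5 + 1200×6.0 + 1500×8.5 + 300×11.0 = 30600.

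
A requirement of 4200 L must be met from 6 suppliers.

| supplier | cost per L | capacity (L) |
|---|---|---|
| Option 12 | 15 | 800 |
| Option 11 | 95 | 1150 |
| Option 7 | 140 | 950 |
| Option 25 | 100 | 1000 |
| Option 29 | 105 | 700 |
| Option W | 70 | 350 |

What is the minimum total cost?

Use suppliers in increasing cost order.
Take 800 from Option 12 at 15 → need 3400 more.
Option W at 70: take all 350 L → 3050 still needed.
Option 11 at 95: take all 1150 L → 1900 still needed.
Option 25 (100): use full 1000 → 900 L to go.
Take 700 from Option 29 at 105 → need 200 more.
Option 7 at 140: take 200 of its 950 → requirement met.
Cost = 800×15 + 350×70 + 1150×95 + 1000×100 + 700×105 + 200×140 = 347250.

347250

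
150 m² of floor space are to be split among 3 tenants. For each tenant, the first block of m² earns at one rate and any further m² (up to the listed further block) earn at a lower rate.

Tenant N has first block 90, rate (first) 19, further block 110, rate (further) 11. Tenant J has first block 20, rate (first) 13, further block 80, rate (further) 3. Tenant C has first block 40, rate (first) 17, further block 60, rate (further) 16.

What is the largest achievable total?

2710

Order all 6 blocks by rate: Tenant N/T1 19 > Tenant C/T1 17 > Tenant C/T2 16 > Tenant J/T1 13 > Tenant N/T2 11 > Tenant J/T2 3.
Fill Tenant N T1 block (90 at 19) ; 60 left.
Fill Tenant C T1 block (40 at 17) ; 20 left.
20 remain; put them into Tenant C T2 at 16.
Total = 19×90 + 17×40 + 16×20 = 2710.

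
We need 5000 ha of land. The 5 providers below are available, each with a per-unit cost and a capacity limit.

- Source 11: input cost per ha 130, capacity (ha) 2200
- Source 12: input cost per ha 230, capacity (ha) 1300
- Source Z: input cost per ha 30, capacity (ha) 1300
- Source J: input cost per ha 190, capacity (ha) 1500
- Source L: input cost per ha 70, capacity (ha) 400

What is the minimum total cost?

562000

Cheapest first:
Source Z (30): use full 1300 — 3700 ha to go.
Source L (70): use full 400 — 3300 ha to go.
Source 11 at 130: take all 2200 ha — 1100 still needed.
Take 1100 from Source J at 190 to finish.
Source 12: unused.
Cost = 1300×30 + 400×70 + 2200×130 + 1100×190 = 562000.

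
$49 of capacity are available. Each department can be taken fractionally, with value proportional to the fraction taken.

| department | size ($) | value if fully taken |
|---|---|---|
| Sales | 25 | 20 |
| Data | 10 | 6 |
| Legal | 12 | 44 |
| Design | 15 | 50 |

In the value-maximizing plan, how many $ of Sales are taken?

Sort by value density: Legal 44/12≈3.67, Design 50/15≈3.33, Sales 20/25≈0.8, Data 6/10≈0.6.
Legal: take in full, 12 $ for value 44 → 37 left.
Design: take in full, 15 $ for value 50 → 22 left.
22 $ left: a 22/25 share of Sales gives 20×22/25 = 17.6.

22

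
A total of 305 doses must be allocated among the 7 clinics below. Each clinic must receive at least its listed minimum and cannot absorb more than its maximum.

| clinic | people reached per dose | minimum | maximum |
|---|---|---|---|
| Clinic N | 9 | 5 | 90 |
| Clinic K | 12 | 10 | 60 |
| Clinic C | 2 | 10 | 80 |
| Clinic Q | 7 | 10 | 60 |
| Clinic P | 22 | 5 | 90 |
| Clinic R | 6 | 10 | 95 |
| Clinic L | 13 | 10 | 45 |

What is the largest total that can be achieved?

4155

Meeting every minimum uses 5+10+10+10+5+10+10 = 60 doses, leaving 245.
Rank by people reached per dose: Clinic P 22 > Clinic L 13 > Clinic K 12 > Clinic N 9 > Clinic Q 7 > Clinic R 6 > Clinic C 2.
Clinic P: +85 to 90 (cap) → 160 left.
Give Clinic L 35 more to hit its cap of 45 → 125 left.
Clinic K takes 50 more to reach its cap of 60 → 75 left.
Clinic N: +75 (room for 85) → 80. Pool exhausted.
Total = 9×80 + 12×60 + 2×10 + 7×10 + 22×90 + 6×10 + 13×45 = 4155.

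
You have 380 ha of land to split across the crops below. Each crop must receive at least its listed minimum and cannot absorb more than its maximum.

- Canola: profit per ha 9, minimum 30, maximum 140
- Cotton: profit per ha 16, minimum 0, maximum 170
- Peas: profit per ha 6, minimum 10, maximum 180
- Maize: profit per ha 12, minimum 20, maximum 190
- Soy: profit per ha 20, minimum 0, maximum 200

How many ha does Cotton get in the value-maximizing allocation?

120

Meeting every minimum uses 30+0+10+20+0 = 60 ha, leaving 320.
Rank by profit per ha: Soy 20 > Cotton 16 > Maize 12 > Canola 9 > Peas 6.
Soy takes 200 more to reach its cap of 200 — 120 left.
Cotton has room for 170 more but only 120 remain, so it gets 120.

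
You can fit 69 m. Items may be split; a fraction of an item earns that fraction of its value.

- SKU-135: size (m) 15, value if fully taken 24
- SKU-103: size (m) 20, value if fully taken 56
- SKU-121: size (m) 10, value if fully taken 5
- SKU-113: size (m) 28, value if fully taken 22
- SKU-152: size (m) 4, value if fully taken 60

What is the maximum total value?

163

Rank by value-to-size ratio: SKU-152 60/4≈15, SKU-103 56/20≈2.8, SKU-135 24/15≈1.6, SKU-113 22/28≈0.786, SKU-121 5/10≈0.5.
All 4 m of SKU-152 fit (value 60) → 65 remain.
SKU-103: take in full, 20 m for value 56 → 45 left.
All 15 m of SKU-135 fit (value 24) → 30 remain.
Take all of SKU-113 (28 m, value 22) → 2 m left.
Only 2 m remain; take 2/10 of SKU-121 for value 5×2/10 = 1.
Total value = 163.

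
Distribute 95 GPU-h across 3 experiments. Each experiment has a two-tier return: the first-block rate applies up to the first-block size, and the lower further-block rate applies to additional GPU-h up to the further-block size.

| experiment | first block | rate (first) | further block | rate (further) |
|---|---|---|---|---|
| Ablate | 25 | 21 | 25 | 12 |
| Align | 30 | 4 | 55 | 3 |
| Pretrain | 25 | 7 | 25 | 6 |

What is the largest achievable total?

1120

Treat each block as its own option and order by rate: Ablate/T1 21 > Ablate/T2 12 > Pretrain/T1 7 > Pretrain/T2 6 > Align/T1 4 > Align/T2 3.
Ablate T1 at 21: fill all 25 → 70 left.
Ablate/T2 (12): +25 → 45 left.
Pretrain/T1 (7): +25 → 20 left.
Pretrain/T2: +20 of 25 at 6; pool empty.
Total = 21×25 + 12×25 + 7×25 + 6×20 = 1120.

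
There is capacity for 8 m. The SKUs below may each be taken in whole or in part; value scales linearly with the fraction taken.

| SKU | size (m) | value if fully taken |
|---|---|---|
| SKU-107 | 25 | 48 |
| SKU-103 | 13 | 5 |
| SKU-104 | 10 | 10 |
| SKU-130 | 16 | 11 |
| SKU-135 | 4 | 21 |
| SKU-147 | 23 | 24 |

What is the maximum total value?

28.68

Sort by value density: SKU-135 21/4≈5.25, SKU-107 48/25≈1.92, SKU-147 24/23≈1.04, SKU-104 10/10≈1, SKU-130 11/16≈0.688, SKU-103 5/13≈0.385.
All 4 m of SKU-135 fit (value 21) — 4 remain.
4 m left: a 4/25 share of SKU-107 gives 48×4/25 = 7.68.
Total value = 28.68.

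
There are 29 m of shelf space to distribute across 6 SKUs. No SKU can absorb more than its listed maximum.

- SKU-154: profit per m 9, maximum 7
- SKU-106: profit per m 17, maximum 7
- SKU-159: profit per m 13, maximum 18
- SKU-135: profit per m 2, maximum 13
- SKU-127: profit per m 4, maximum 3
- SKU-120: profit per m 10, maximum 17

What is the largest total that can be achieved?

Rank by profit per m: SKU-106 17 > SKU-159 13 > SKU-120 10 > SKU-154 9 > SKU-127 4 > SKU-135 2.
SKU-106 takes 7 to reach its cap of 7 — 22 left.
Give SKU-159 18 to hit its cap of 18 — 4 left.
SKU-120 has room for 17 but only 4 remain, so it gets 4.
Total = 17×7 + 13×18 + 10×4 = 393.

393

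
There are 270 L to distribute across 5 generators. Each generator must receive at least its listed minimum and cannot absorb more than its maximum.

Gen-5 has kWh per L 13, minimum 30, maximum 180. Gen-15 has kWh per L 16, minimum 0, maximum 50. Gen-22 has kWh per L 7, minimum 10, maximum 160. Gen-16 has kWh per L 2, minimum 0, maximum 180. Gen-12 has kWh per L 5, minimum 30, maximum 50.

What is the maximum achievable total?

3360

Meeting every minimum uses 30+0+10+0+30 = 70 L, leaving 200.
Highest kWh per L first: Gen-15 16 > Gen-5 13 > Gen-22 7 > Gen-12 5 > Gen-16 2.
Gen-15: +50 to 50 (cap) — 150 left.
Gen-5 takes 150 more to reach its cap of 180 — 0 left.
Total = 13×180 + 16×50 + 7×10 + 5×30 = 3360.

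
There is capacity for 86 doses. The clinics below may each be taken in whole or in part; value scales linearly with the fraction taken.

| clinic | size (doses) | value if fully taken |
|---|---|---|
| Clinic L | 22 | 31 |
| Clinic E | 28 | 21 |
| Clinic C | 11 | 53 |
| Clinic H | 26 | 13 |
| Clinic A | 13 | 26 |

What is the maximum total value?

137

Rank by value-to-size ratio: Clinic C 53/11≈4.82, Clinic A 26/13≈2, Clinic L 31/22≈1.41, Clinic E 21/28≈0.75, Clinic H 13/26≈0.5.
Take all of Clinic C (11 doses, value 53) → 75 doses left.
Take all of Clinic A (13 doses, value 26) → 62 doses left.
Clinic L: take in full, 22 doses for value 31 → 40 left.
All 28 doses of Clinic E fit (value 21) → 12 remain.
12 doses left: a 12/26 share of Clinic H gives 13×12/26 = 6.
Total value = 137.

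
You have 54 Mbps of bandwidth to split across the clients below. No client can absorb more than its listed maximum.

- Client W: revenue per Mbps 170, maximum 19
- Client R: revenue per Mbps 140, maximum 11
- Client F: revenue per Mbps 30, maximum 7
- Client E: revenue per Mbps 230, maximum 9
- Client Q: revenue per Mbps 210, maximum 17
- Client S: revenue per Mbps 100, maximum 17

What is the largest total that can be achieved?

Order the clients by revenue per Mbps: Client E 230 > Client Q 210 > Client W 170 > Client R 140 > Client S 100 > Client F 30.
Client E: +9 to 9 (cap) → 45 left.
Client Q takes 17 to reach its cap of 17 → 28 left.
Client W: +19 to 19 (cap) → 9 left.
Client R: +9 (room for 11) → 9. Pool exhausted.
Total = 170×19 + 140×9 + 230×9 + 210×17 = 10130.

10130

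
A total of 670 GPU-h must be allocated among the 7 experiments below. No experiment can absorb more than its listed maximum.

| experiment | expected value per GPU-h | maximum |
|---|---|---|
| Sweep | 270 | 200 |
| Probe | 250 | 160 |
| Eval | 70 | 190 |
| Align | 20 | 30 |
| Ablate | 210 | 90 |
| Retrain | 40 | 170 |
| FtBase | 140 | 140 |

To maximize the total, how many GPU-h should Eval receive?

Rank by expected value per GPU-h: Sweep 270 > Probe 250 > Ablate 210 > FtBase 140 > Eval 70 > Retrain 40 > Align 20.
Give Sweep 200 to hit its cap of 200 ; 470 left.
Probe: +160 to 160 (cap) ; 310 left.
Ablate takes 90 to reach its cap of 90 ; 220 left.
FtBase takes 140 to reach its cap of 140 ; 80 left.
Eval: +80 (room for 190) → 80. Pool exhausted.

80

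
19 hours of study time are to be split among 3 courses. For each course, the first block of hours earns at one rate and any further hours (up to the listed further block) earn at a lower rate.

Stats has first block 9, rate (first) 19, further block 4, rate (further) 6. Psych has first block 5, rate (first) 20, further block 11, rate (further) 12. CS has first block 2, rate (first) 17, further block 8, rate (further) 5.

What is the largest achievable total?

Order all 6 blocks by rate: Psych/first 20 > Stats/first 19 > CS/first 17 > Psych/second 12 > Stats/second 6 > CS/second 5.
Fill Psych first block (5 at 20) → 14 left.
Fill Stats first block (9 at 19) → 5 left.
Fill CS first block (2 at 17) → 3 left.
3 remain; put them into Psych second at 12.
Total = 20×5 + 19×9 + 17×2 + 12×3 = 341.

341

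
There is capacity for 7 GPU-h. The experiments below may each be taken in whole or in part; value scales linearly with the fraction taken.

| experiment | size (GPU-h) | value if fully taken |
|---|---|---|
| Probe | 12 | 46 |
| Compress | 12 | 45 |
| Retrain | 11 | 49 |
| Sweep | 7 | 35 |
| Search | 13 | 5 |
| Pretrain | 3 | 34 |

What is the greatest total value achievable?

54

Best value per unit of size first: Pretrain 34/3≈11.3, Sweep 35/7≈5, Retrain 49/11≈4.45, Probe 46/12≈3.83, Compress 45/12≈3.75, Search 5/13≈0.385.
Pretrain: take in full, 3 GPU-h for value 34 → 4 left.
Only 4 GPU-h remain; take 4/7 of Sweep for value 35×4/7 = 20.
Total value = 54.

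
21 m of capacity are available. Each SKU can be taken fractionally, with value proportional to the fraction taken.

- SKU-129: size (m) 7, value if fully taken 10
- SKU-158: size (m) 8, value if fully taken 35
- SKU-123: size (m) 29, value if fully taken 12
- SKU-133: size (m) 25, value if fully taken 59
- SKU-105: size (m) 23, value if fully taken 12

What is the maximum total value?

Best value per unit of size first: SKU-158 35/8≈4.38, SKU-133 59/25≈2.36, SKU-129 10/7≈1.43, SKU-105 12/23≈0.522, SKU-123 12/29≈0.414.
SKU-158: take in full, 8 m for value 35 — 13 left.
Only 13 m remain; take 13/25 of SKU-133 for value 59×13/25 = 30.68.
Total value = 65.68.

65.68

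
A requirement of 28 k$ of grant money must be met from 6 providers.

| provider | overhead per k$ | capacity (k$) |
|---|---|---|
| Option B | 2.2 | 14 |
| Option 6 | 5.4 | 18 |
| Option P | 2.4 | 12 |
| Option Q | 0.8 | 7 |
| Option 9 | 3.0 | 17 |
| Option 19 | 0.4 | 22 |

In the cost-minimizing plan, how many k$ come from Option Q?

Fill from the cheapest provider first.
Option 19 at 0.4: take all 22 k$ ; 6 still needed.
Option Q (0.8): take the remaining 6 ; done.
Option B, Option P, Option 9, Option 6: unused.

6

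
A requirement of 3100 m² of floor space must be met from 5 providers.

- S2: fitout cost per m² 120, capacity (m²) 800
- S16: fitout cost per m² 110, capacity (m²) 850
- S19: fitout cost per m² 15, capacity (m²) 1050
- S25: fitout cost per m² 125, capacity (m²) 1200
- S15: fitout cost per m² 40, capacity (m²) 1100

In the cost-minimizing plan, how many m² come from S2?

100

Cheapest first:
Take 1050 from S19 at 15 ; need 2050 more.
S15 at 40: take all 1100 m² ; 950 still needed.
Take 850 from S16 at 110 ; need 100 more.
S2 at 120: take 100 of its 800 ; requirement met.
S25: unused.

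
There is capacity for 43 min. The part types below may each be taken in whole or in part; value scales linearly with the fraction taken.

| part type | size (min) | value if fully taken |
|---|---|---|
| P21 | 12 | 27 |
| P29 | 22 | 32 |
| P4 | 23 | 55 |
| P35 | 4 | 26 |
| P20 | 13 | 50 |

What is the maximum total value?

137.75

Sort by value density: P35 26/4≈6.5, P20 50/13≈3.85, P4 55/23≈2.39, P21 27/12≈2.25, P29 32/22≈1.45.
P35: take in full, 4 min for value 26 → 39 left.
P20: take in full, 13 min for value 50 → 26 left.
All 23 min of P4 fit (value 55) → 3 remain.
Only 3 min remain; take 3/12 of P21 for value 27×3/12 = 6.75.
Total value = 137.75.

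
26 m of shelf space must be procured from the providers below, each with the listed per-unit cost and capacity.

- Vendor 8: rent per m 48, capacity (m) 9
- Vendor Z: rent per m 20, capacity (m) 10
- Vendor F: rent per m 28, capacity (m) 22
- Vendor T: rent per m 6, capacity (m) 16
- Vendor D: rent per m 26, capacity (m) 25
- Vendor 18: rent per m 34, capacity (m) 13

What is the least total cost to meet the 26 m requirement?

Cheapest first:
Vendor T (6): use full 16 → 10 m to go.
Take 10 from Vendor Z at 20 → need 0 more.
Vendor D, Vendor F, Vendor 18, Vendor 8: unused.
Cost = 16×6 + 10×20 = 296.

296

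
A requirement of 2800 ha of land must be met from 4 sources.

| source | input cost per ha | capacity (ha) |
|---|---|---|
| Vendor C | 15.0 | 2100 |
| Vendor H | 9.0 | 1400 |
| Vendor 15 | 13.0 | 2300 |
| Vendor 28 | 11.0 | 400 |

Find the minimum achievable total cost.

Use sources in increasing cost order.
Take 1400 from Vendor H at 9.0 ; need 1400 more.
Take 400 from Vendor 28 at 11.0 ; need 1000 more.
Take 1000 from Vendor 15 at 13.0 to finish.
Vendor C: unused.
Cost = 1400×9.0 + 400×11.0 + 1000×13.0 = 30000.

30000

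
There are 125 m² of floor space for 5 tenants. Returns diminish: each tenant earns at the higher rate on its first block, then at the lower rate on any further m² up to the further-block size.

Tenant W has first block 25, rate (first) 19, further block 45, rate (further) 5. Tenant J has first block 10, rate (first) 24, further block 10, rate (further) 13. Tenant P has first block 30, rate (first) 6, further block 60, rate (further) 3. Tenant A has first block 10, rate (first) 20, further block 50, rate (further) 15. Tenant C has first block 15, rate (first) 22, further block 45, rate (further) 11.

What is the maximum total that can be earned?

2180

Rank every tier by rate: Tenant J/T1 24 > Tenant C/T1 22 > Tenant A/T1 20 > Tenant W/T1 19 > Tenant A/T2 15 > Tenant J/T2 13 > Tenant C/T2 11 > Tenant P/T1 6 > Tenant W/T2 5 > Tenant P/T2 3.
Tenant J/T1 (24): +10 — 115 left.
Tenant C T1 at 22: fill all 15 — 100 left.
Tenant A/T1 (20): +10 — 90 left.
Fill Tenant W T1 block (25 at 19) — 65 left.
Tenant A/T2 (15): +50 — 15 left.
Tenant J T2 at 13: fill all 10 — 5 left.
5 remain; put them into Tenant C T2 at 11.
Total = 24×10 + 22×15 + 20×10 + 19×25 + 15×50 + 13×10 + 11×5 = 2180.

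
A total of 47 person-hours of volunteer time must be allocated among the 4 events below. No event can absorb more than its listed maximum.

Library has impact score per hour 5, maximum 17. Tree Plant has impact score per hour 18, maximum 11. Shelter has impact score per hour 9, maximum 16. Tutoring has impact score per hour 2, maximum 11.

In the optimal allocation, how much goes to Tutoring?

3

Highest impact score per hour first: Tree Plant 18 > Shelter 9 > Library 5 > Tutoring 2.
Give Tree Plant 11 to hit its cap of 11 ; 36 left.
Give Shelter 16 to hit its cap of 16 ; 20 left.
Library takes 17 to reach its cap of 17 ; 3 left.
Tutoring: +3 (room for 11) → 3. Pool exhausted.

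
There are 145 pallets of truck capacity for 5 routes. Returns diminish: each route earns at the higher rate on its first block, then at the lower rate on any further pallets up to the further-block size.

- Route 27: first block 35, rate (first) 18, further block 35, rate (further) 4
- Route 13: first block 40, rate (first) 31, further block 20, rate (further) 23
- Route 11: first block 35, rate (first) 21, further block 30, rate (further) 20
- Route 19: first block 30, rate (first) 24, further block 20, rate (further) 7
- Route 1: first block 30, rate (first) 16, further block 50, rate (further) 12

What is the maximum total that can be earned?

Treat each block as its own option and order by rate: Route 13/tier1 31 > Route 19/tier1 24 > Route 13/tier2 23 > Route 11/tier1 21 > Route 11/tier2 20 > Route 27/tier1 18 > Route 1/tier1 16 > Route 1/tier2 12 > Route 19/tier2 7 > Route 27/tier2 4.
Route 13/tier1 (31): +40 ; 105 left.
Fill Route 19 tier1 block (30 at 24) ; 75 left.
Route 13 tier2 at 23: fill all 20 ; 55 left.
Route 11/tier1 (21): +35 ; 20 left.
Route 11 tier2 at 20: only 20 left, fill 20.
Total = 31×40 + 24×30 + 23×20 + 21×35 + 20×20 = 3555.

3555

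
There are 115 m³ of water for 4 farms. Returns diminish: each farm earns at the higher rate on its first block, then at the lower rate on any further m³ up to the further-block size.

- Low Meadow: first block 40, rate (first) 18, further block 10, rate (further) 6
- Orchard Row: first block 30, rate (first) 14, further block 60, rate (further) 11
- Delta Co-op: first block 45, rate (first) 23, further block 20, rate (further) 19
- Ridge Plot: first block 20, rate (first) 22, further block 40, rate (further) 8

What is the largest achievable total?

Order all 8 blocks by rate: Delta Co-op/T1 23 > Ridge Plot/T1 22 > Delta Co-op/T2 19 > Low Meadow/T1 18 > Orchard Row/T1 14 > Orchard Row/T2 11 > Ridge Plot/T2 8 > Low Meadow/T2 6.
Delta Co-op/T1 (23): +45 ; 70 left.
Fill Ridge Plot T1 block (20 at 22) ; 50 left.
Delta Co-op/T2 (19): +20 ; 30 left.
Low Meadow T1 at 18: only 30 left, fill 30.
Total = 23×45 + 22×20 + 19×20 + 18×30 = 2395.

2395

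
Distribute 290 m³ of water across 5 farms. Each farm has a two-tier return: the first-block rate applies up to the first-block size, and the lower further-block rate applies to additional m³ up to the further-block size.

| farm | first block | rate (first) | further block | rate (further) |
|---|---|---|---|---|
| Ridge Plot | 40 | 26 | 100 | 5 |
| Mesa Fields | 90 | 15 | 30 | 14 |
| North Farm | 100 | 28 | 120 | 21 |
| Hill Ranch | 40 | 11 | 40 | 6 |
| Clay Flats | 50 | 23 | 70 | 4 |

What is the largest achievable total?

Order all 10 blocks by rate: North Farm/tier1 28 > Ridge Plot/tier1 26 > Clay Flats/tier1 23 > North Farm/tier2 21 > Mesa Fields/tier1 15 > Mesa Fields/tier2 14 > Hill Ranch/tier1 11 > Hill Ranch/tier2 6 > Ridge Plot/tier2 5 > Clay Flats/tier2 4.
North Farm/tier1 (28): +100 — 190 left.
Ridge Plot/tier1 (26): +40 — 150 left.
Clay Flats/tier1 (23): +50 — 100 left.
North Farm tier2 at 21: only 100 left, fill 100.
Total = 28×100 + 26×40 + 23×50 + 21×100 = 7090.

7090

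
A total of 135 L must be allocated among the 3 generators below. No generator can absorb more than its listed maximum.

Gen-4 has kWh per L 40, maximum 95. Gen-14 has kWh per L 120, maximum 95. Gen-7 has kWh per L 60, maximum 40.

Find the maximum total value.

13800

Order the generators by kWh per L: Gen-14 120 > Gen-7 60 > Gen-4 40.
Give Gen-14 95 to hit its cap of 95 → 40 left.
Give Gen-7 40 to hit its cap of 40 → 0 left.
Total = 120×95 + 60×40 = 13800.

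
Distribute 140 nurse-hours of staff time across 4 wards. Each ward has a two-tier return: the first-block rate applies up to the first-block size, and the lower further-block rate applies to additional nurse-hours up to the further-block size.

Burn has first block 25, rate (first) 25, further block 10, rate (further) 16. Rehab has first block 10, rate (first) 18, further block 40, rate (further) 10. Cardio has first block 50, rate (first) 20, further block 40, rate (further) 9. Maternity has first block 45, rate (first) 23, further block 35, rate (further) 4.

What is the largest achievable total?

Order all 8 blocks by rate: Burn/T1 25 > Maternity/T1 23 > Cardio/T1 20 > Rehab/T1 18 > Burn/T2 16 > Rehab/T2 10 > Cardio/T2 9 > Maternity/T2 4.
Burn/T1 (25): +25 — 115 left.
Maternity/T1 (23): +45 — 70 left.
Fill Cardio T1 block (50 at 20) — 20 left.
Rehab/T1 (18): +10 — 10 left.
Fill Burn T2 block (10 at 16) — 0 left.
Total = 25×25 + 23×45 + 20×50 + 18×10 + 16×10 = 3000.

3000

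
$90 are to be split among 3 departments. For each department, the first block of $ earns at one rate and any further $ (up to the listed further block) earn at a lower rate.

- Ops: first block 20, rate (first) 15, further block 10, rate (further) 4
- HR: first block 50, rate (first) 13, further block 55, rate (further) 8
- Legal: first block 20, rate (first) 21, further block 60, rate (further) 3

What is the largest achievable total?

1370

Rank every tier by rate: Legal/first 21 > Ops/first 15 > HR/first 13 > HR/second 8 > Ops/second 4 > Legal/second 3.
Legal/first (21): +20 ; 70 left.
Ops first at 15: fill all 20 ; 50 left.
HR/first (13): +50 ; 0 left.
Total = 21×20 + 15×20 + 13×50 = 1370.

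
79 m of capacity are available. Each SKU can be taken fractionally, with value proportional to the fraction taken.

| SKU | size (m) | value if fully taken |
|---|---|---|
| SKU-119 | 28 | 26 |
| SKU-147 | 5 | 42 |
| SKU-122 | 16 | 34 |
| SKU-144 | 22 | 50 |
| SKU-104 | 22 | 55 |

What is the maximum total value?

Best value per unit of size first: SKU-147 42/5≈8.4, SKU-104 55/22≈2.5, SKU-144 50/22≈2.27, SKU-122 34/16≈2.12, SKU-119 26/28≈0.929.
All 5 m of SKU-147 fit (value 42) → 74 remain.
Take all of SKU-104 (22 m, value 55) → 52 m left.
Take all of SKU-144 (22 m, value 50) → 30 m left.
All 16 m of SKU-122 fit (value 34) → 14 remain.
14 m left: a 14/28 share of SKU-119 gives 26×14/28 = 13.
Total value = 194.

194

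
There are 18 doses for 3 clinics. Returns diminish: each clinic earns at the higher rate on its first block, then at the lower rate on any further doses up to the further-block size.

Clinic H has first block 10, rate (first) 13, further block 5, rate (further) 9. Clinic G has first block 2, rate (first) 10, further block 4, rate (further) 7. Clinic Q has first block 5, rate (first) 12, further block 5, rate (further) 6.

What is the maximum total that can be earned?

219

Treat each block as its own option and order by rate: Clinic H/tier1 13 > Clinic Q/tier1 12 > Clinic G/tier1 10 > Clinic H/tier2 9 > Clinic G/tier2 7 > Clinic Q/tier2 6.
Fill Clinic H tier1 block (10 at 13) ; 8 left.
Clinic Q tier1 at 12: fill all 5 ; 3 left.
Clinic G/tier1 (10): +2 ; 1 left.
1 remain; put them into Clinic H tier2 at 9.
Total = 13×10 + 12×5 + 10×2 + 9×1 = 219.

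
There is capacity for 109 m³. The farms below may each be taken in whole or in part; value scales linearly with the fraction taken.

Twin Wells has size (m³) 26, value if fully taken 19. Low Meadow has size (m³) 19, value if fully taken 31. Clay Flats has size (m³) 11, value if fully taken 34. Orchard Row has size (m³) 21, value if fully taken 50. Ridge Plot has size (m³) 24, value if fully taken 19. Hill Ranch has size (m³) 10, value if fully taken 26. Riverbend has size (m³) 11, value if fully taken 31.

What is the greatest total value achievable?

Rank by value-to-size ratio: Clay Flats 34/11≈3.09, Riverbend 31/11≈2.82, Hill Ranch 26/10≈2.6, Orchard Row 50/21≈2.38, Low Meadow 31/19≈1.63, Ridge Plot 19/24≈0.792, Twin Wells 19/26≈0.731.
All 11 m³ of Clay Flats fit (value 34) ; 98 remain.
All 11 m³ of Riverbend fit (value 31) ; 87 remain.
Hill Ranch: take in full, 10 m³ for value 26 ; 77 left.
All 21 m³ of Orchard Row fit (value 50) ; 56 remain.
All 19 m³ of Low Meadow fit (value 31) ; 37 remain.
All 24 m³ of Ridge Plot fit (value 19) ; 13 remain.
Only 13 m³ remain; take 13/26 of Twin Wells for value 19×13/26 = 9.5.
Total value = 200.5.

200.5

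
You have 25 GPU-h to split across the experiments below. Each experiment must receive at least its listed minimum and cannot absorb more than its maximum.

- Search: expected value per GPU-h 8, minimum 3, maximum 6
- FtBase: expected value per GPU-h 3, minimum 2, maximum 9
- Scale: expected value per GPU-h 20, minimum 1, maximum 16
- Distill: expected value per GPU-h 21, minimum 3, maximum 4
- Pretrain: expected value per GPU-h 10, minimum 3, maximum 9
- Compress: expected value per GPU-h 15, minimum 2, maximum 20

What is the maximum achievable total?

Meeting every minimum uses 3+2+1+3+3+2 = 14 GPU-h, leaving 11.
Rank by expected value per GPU-h: Distill 21 > Scale 20 > Compress 15 > Pretrain 10 > Search 8 > FtBase 3.
Distill takes 1 more to reach its cap of 4 → 10 left.
Only 10 left; Scale takes them to reach 11.
Total = 8×3 + 3×2 + 20×11 + 21×4 + 10×3 + 15×2 = 394.

394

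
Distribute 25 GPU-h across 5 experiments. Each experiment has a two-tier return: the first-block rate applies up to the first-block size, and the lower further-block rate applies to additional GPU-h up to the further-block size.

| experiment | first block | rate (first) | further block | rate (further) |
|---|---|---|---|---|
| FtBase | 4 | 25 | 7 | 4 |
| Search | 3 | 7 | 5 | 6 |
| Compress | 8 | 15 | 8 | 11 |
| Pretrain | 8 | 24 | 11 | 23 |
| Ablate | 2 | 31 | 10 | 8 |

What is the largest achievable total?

Order all 10 blocks by rate: Ablate/T1 31 > FtBase/T1 25 > Pretrain/T1 24 > Pretrain/T2 23 > Compress/T1 15 > Compress/T2 11 > Ablate/T2 8 > Search/T1 7 > Search/T2 6 > FtBase/T2 4.
Ablate/T1 (31): +2 → 23 left.
FtBase/T1 (25): +4 → 19 left.
Pretrain/T1 (24): +8 → 11 left.
Fill Pretrain T2 block (11 at 23) → 0 left.
Total = 31×2 + 25×4 + 24×8 + 23×11 = 607.

607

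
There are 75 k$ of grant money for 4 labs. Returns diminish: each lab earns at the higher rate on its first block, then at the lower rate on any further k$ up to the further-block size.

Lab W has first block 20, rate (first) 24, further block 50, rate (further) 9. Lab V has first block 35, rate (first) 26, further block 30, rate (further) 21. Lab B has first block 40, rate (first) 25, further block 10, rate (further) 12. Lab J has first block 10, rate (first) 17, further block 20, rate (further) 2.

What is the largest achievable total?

1910

Order all 8 blocks by rate: Lab V/first 26 > Lab B/first 25 > Lab W/first 24 > Lab V/second 21 > Lab J/first 17 > Lab B/second 12 > Lab W/second 9 > Lab J/second 2.
Fill Lab V first block (35 at 26) — 40 left.
Lab B first at 25: fill all 40 — 0 left.
Total = 26×35 + 25×40 = 1910.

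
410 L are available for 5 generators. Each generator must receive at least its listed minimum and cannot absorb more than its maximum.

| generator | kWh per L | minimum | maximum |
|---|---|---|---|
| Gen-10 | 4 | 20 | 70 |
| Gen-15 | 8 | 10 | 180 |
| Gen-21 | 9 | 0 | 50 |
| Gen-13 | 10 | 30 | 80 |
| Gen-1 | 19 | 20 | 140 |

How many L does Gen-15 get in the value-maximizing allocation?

120

Meeting every minimum uses 20+10+0+30+20 = 80 L, leaving 330.
Highest kWh per L first: Gen-1 19 > Gen-13 10 > Gen-21 9 > Gen-15 8 > Gen-10 4.
Give Gen-1 120 more to hit its cap of 140 — 210 left.
Give Gen-13 50 more to hit its cap of 80 — 160 left.
Gen-21 takes 50 more to reach its cap of 50 — 110 left.
Gen-15: +110 (room for 170) → 120. Pool exhausted.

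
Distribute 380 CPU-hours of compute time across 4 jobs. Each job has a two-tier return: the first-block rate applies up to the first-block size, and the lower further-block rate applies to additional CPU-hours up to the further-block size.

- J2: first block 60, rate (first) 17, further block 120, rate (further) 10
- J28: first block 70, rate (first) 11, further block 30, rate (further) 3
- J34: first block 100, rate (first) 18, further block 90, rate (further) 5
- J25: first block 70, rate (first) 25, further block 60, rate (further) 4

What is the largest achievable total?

Rank every tier by rate: J25/first 25 > J34/first 18 > J2/first 17 > J28/first 11 > J2/second 10 > J34/second 5 > J25/second 4 > J28/second 3.
J25/first (25): +70 ; 310 left.
J34 first at 18: fill all 100 ; 210 left.
J2/first (17): +60 ; 150 left.
J28/first (11): +70 ; 80 left.
J2/second: +80 of 120 at 10; pool empty.
Total = 25×70 + 18×100 + 17×60 + 11×70 + 10×80 = 6140.

6140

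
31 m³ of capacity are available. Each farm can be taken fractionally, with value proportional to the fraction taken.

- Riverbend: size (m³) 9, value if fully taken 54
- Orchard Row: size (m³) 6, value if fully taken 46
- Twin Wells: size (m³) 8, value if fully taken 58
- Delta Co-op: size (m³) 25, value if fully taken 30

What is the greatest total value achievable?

167.6

Sort by value density: Orchard Row 46/6≈7.67, Twin Wells 58/8≈7.25, Riverbend 54/9≈6, Delta Co-op 30/25≈1.2.
Orchard Row: take in full, 6 m³ for value 46 → 25 left.
Twin Wells: take in full, 8 m³ for value 58 → 17 left.
Riverbend: take in full, 9 m³ for value 54 → 8 left.
Fill the last 8 m³ with part of Delta Co-op: 8/25 of it earns 9.6.
Total value = 167.6.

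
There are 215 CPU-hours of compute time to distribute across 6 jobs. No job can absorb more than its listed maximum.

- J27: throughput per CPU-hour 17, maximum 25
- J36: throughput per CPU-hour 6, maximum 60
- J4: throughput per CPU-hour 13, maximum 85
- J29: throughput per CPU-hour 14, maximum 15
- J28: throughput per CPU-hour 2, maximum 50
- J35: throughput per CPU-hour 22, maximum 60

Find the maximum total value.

3240

Order the jobs by throughput per CPU-hour: J35 22 > J27 17 > J29 14 > J4 13 > J36 6 > J28 2.
J35 takes 60 to reach its cap of 60 ; 155 left.
Give J27 25 to hit its cap of 25 ; 130 left.
J29: +15 to 15 (cap) ; 115 left.
J4: +85 to 85 (cap) ; 30 left.
J36 has room for 60 but only 30 remain, so it gets 30.
Total = 17×25 + 6×30 + 13×85 + 14×15 + 22×60 = 3240.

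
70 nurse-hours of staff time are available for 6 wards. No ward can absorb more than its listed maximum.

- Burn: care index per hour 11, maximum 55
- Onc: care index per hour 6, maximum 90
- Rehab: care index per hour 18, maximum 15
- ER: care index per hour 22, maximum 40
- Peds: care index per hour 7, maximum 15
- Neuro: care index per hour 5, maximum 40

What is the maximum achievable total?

Rank by care index per hour: ER 22 > Rehab 18 > Burn 11 > Peds 7 > Onc 6 > Neuro 5.
ER takes 40 to reach its cap of 40 ; 30 left.
Rehab takes 15 to reach its cap of 15 ; 15 left.
Only 15 left; Burn takes them to reach 15.
Total = 11×15 + 18×15 + 22×40 = 1315.

1315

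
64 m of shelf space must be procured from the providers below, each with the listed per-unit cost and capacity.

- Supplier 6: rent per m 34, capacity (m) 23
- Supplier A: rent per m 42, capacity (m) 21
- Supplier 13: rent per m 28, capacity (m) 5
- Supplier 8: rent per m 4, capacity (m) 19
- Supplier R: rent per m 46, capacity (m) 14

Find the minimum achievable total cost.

1712

Cheapest first:
Supplier 8 at 4: take all 19 m → 45 still needed.
Supplier 13 (28): use full 5 → 40 m to go.
Supplier 6 at 34: take all 23 m → 17 still needed.
Supplier A at 42: take 17 of its 21 → requirement met.
Supplier R: unused.
Cost = 19×4 + 5×28 + 23×34 + 17×42 = 1712.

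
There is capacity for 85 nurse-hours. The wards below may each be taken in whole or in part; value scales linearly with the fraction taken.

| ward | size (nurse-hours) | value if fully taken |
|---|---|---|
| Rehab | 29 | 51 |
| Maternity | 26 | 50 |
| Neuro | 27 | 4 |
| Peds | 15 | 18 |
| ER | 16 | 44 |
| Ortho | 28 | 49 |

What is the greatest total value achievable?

Rank by value-to-size ratio: ER 44/16≈2.75, Maternity 50/26≈1.92, Rehab 51/29≈1.76, Ortho 49/28≈1.75, Peds 18/15≈1.2, Neuro 4/27≈0.148.
Take all of ER (16 nurse-hours, value 44) ; 69 nurse-hours left.
Maternity: take in full, 26 nurse-hours for value 50 ; 43 left.
All 29 nurse-hours of Rehab fit (value 51) ; 14 remain.
Only 14 nurse-hours remain; take 14/28 of Ortho for value 49×14/28 = 24.5.
Total value = 169.5.

169.5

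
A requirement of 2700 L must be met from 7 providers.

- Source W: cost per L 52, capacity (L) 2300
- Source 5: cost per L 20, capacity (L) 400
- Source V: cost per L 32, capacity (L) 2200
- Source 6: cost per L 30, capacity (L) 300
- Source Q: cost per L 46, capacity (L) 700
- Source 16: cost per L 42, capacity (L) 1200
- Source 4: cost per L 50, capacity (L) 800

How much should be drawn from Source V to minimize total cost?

Cheapest first:
Source 5 at 20: take all 400 L → 2300 still needed.
Source 6 at 30: take all 300 L → 2000 still needed.
Take 2000 from Source V at 32 to finish.
Source 16, Source Q, Source 4, Source W: unused.

2000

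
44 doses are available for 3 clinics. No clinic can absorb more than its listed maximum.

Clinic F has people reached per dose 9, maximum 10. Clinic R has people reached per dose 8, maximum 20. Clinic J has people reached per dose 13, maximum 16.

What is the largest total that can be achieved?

442

Rank by people reached per dose: Clinic J 13 > Clinic F 9 > Clinic R 8.
Clinic J: +16 to 16 (cap) ; 28 left.
Give Clinic F 10 to hit its cap of 10 ; 18 left.
Clinic R has room for 20 but only 18 remain, so it gets 18.
Total = 9×10 + 8×18 + 13×16 = 442.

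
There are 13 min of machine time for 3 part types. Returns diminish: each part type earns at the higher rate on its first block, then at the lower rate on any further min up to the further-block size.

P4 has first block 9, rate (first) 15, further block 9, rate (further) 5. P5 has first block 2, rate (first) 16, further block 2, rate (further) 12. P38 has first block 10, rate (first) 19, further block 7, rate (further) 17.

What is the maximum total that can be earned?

Order all 6 blocks by rate: P38/tier1 19 > P38/tier2 17 > P5/tier1 16 > P4/tier1 15 > P5/tier2 12 > P4/tier2 5.
Fill P38 tier1 block (10 at 19) → 3 left.
P38 tier2 at 17: only 3 left, fill 3.
Total = 19×10 + 17×3 = 241.

241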